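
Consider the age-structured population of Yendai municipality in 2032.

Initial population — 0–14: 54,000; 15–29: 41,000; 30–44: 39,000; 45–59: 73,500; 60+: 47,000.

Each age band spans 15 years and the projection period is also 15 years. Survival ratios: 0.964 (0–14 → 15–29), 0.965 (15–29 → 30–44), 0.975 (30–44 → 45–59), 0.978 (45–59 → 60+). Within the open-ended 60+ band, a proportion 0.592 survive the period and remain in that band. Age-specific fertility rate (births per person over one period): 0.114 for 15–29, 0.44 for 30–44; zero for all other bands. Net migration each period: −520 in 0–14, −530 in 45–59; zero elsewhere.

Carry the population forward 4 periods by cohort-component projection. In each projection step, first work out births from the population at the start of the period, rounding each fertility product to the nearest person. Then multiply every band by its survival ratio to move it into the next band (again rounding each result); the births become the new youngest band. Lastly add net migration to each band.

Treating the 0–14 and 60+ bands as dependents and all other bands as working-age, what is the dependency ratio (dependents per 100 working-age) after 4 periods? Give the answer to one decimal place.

180.1

Period 1.
Births: 41000 * 0.114 = 4674, 39000 * 0.44 = 17160 → total 21834
15–29: 54000 * 0.964 = 52056
30–44: 41000 * 0.965 = 39565
45–59: 39000 * 0.975 = 38025
60+: 73500 * 0.978 + 47000 * 0.592 = 71883 + 27824 = 99707
Net migration: 0–14 − 520 → 21314; 45–59 − 530 → 37495
Population now: 0–14=21314, 15–29=52056, 30–44=39565, 45–59=37495, 60+=99707
Period 2.
Births: 52056 * 0.114 = 5934, 39565 * 0.44 = 17409 → total 23343
15–29: 21314 * 0.964 = 20547
30–44: 52056 * 0.965 = 50234
45–59: 39565 * 0.975 = 38576
60+: 37495 * 0.978 + 99707 * 0.592 = 36670 + 59027 = 95697
Net migration: 0–14 − 520 → 22823; 45–59 − 530 → 38046
Population now: 0–14=22823, 15–29=20547, 30–44=50234, 45–59=38046, 60+=95697
Period 3.
Births: 20547 * 0.114 = 2342, 50234 * 0.44 = 22103 → total 24445
15–29: 22823 * 0.964 = 22001
30–44: 20547 * 0.965 = 19828
45–59: 50234 * 0.975 = 48978
60+: 38046 * 0.978 + 95697 * 0.592 = 37209 + 56653 = 93862
Net migration: 0–14 − 520 → 23925; 45–59 − 530 → 48448
Population now: 0–14=23925, 15–29=22001, 30–44=19828, 45–59=48448, 60+=93862
Period 4.
Births: 22001 * 0.114 = 2508, 19828 * 0.44 = 8724 → total 11232
15–29: 23925 * 0.964 = 23064
30–44: 22001 * 0.965 = 21231
45–59: 19828 * 0.975 = 19332
60+: 48448 * 0.978 + 93862 * 0.592 = 47382 + 55566 = 102948
Net migration: 0–14 − 520 → 10712; 45–59 − 530 → 18802
Population now: 0–14=10712, 15–29=23064, 30–44=21231, 45–59=18802, 60+=102948
Dependents (band 0–14 + band 60+) = 10712 + 102948 = 113660; working-age = 63097; ratio = 113660/63097 × 100 = 180.1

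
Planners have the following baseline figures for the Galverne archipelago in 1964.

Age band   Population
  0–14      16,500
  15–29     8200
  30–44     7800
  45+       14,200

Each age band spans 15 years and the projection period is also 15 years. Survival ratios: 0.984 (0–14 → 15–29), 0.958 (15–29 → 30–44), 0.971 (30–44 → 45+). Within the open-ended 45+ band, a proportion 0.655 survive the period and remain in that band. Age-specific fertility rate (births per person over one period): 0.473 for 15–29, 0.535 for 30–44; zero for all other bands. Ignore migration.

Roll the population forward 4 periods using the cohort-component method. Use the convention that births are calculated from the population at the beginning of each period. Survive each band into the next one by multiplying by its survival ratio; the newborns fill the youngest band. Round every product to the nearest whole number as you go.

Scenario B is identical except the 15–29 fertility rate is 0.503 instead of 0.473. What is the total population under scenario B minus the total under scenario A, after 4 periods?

1753

Period 1:
Births: 8200 * 0.473 = 3879, 7800 * 0.535 = 4173 — total 8052
15–29: 16500 * 0.984 = 16236
30–44: 8200 * 0.958 = 7856
45+: 7800 * 0.971 + 14200 * 0.655 = 7574 + 9301 = 16875
→ [8052, 16236, 7856, 16875]
Period 2:
Births: 16236 * 0.473 = 7680, 7856 * 0.535 = 4203 — total 11883
15–29: 8052 * 0.984 = 7923
30–44: 16236 * 0.958 = 15554
45+: 7856 * 0.971 + 16875 * 0.655 = 7628 + 11053 = 18681
→ [11883, 7923, 15554, 18681]
Period 3:
Births: 7923 * 0.473 = 3748, 15554 * 0.535 = 8321 — total 12069
15–29: 11883 * 0.984 = 11693
30–44: 7923 * 0.958 = 7590
45+: 15554 * 0.971 + 18681 * 0.655 = 15103 + 12236 = 27339
→ [12069, 11693, 7590, 27339]
Period 4:
Births: 11693 * 0.473 = 5531, 7590 * 0.535 = 4061 — total 9592
15–29: 12069 * 0.984 = 11876
30–44: 11693 * 0.958 = 11202
45+: 7590 * 0.971 + 27339 * 0.655 = 7370 + 17907 = 25277
→ [9592, 11876, 11202, 25277]
Scenario A total after 4 periods: 57947
Scenario B projection —
Period 1:
Births: 8200 * 0.503 = 4125, 7800 * 0.535 = 4173 — total 8298
15–29: 16500 * 0.984 = 16236
30–44: 8200 * 0.958 = 7856
45+: 7800 * 0.971 + 14200 * 0.655 = 7574 + 9301 = 16875
→ [8298, 16236, 7856, 16875]
Period 2:
Births: 16236 * 0.503 = 8167, 7856 * 0.535 = 4203 — total 12370
15–29: 8298 * 0.984 = 8165
30–44: 16236 * 0.958 = 15554
45+: 7856 * 0.971 + 16875 * 0.655 = 7628 + 11053 = 18681
→ [12370, 8165, 15554, 18681]
Period 3:
Births: 8165 * 0.503 = 4107, 15554 * 0.535 = 8321 — total 12428
15–29: 12370 * 0.984 = 12172
30–44: 8165 * 0.958 = 7822
45+: 15554 * 0.971 + 18681 * 0.655 = 15103 + 12236 = 27339
→ [12428, 12172, 7822, 27339]
Period 4:
Births: 12172 * 0.503 = 6123, 7822 * 0.535 = 4185 — total 10308
15–29: 12428 * 0.984 = 12229
30–44: 12172 * 0.958 = 11661
45+: 7822 * 0.971 + 27339 * 0.655 = 7595 + 17907 = 25502
→ [10308, 12229, 11661, 25502]
Scenario B total after 4 periods: 59700
Difference B − A = 59700 − 57947 = 1753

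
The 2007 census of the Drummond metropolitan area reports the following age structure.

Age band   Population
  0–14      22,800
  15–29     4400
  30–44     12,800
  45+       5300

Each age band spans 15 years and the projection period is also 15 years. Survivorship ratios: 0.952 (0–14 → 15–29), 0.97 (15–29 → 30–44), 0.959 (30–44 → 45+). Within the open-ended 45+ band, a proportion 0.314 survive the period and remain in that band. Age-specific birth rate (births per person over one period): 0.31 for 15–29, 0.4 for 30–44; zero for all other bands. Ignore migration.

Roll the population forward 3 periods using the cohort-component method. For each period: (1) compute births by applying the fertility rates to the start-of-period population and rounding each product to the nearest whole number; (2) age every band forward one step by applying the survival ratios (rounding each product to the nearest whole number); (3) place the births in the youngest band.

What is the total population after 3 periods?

47207

(Groups numbered youngest = 1 to oldest = 4.)
Period 1.
Births: 4400 × 0.31 = 1364, 12800 × 0.4 = 5120 → total 6484
Group 2: 22800 × 0.952 = 21706
Group 3: 4400 × 0.97 = 4268
Group 4: 12800 × 0.959 + 5300 × 0.314 = 12275 + 1664 = 13939
End of period: [6484, 21706, 4268, 13939]
Period 2.
Births: 21706 × 0.31 = 6729, 4268 × 0.4 = 1707 → total 8436
Group 2: 6484 × 0.952 = 6173
Group 3: 21706 × 0.97 = 21055
Group 4: 4268 × 0.959 + 13939 × 0.314 = 4093 + 4377 = 8470
End of period: [8436, 6173, 21055, 8470]
Period 3.
Births: 6173 × 0.31 = 1914, 21055 × 0.4 = 8422 → total 10336
Group 2: 8436 × 0.952 = 8031
Group 3: 6173 × 0.97 = 5988
Group 4: 21055 × 0.959 + 8470 × 0.314 = 20192 + 2660 = 22852
End of period: [10336, 8031, 5988, 22852]
Total after period 3: 10336 + 8031 + 5988 + 22852 = 47207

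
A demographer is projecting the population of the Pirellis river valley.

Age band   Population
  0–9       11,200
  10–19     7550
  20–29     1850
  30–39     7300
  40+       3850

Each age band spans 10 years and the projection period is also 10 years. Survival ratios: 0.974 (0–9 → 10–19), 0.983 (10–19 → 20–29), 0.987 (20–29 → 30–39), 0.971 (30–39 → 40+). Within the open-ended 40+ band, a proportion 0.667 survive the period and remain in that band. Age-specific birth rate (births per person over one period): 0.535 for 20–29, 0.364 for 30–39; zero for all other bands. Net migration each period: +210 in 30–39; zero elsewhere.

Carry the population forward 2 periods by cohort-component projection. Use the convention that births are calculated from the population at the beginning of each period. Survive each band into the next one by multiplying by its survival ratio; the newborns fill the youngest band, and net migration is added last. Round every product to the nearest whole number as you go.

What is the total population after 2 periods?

After projecting period 1:
Births: 1850 * 0.535 = 990 ; 7300 * 0.364 = 2657 ⇒ total 3647
10–19: 11200 * 0.974 = 10909
20–29: 7550 * 0.983 = 7422
30–39: 1850 * 0.987 = 1826
40+: 7300 * 0.971 + 3850 * 0.667 = 7088 + 2568 = 9656
Net migration: 30–39 + 210 → 2036
Population now: 0–9=3647, 10–19=10909, 20–29=7422, 30–39=2036, 40+=9656
After projecting period 2:
Births: 7422 * 0.535 = 3971 ; 2036 * 0.364 = 741 ⇒ total 4712
10–19: 3647 * 0.974 = 3552
20–29: 10909 * 0.983 = 10724
30–39: 7422 * 0.987 = 7326
40+: 2036 * 0.971 + 9656 * 0.667 = 1977 + 6441 = 8418
Net migration: 30–39 + 210 → 7536
Population now: 0–9=4712, 10–19=3552, 20–29=10724, 30–39=7536, 40+=8418
Total after period 2: 4712 + 3552 + 10724 + 7536 + 8418 = 34942

34942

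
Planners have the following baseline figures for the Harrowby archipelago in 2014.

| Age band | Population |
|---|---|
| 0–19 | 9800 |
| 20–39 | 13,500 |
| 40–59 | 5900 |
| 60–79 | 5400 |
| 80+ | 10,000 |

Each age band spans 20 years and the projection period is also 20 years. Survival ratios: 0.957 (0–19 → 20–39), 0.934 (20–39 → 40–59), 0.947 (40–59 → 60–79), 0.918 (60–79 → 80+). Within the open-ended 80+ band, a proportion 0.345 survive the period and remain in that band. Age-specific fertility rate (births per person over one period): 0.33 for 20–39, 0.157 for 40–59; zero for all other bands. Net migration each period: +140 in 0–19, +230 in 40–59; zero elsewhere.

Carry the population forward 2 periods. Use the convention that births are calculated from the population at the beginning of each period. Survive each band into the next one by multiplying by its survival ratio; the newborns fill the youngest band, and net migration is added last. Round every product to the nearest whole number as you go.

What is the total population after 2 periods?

Period 1:
Births: 13500 × 0.33 = 4455  |  5900 × 0.157 = 926 → 5381
20–39: 9800 × 0.957 = 9379
40–59: 13500 × 0.934 = 12609
60–79: 5900 × 0.947 = 5587
80+: 5400 × 0.918 + 10000 × 0.345 = 4957 + 3450 = 8407
Net migration: 0–19 + 140 → 5521; 40–59 + 230 → 12839
Population now: 0–19=5521, 20–39=9379, 40–59=12839, 60–79=5587, 80+=8407
Period 2:
Births: 9379 × 0.33 = 3095  |  12839 × 0.157 = 2016 → 5111
20–39: 5521 × 0.957 = 5284
40–59: 9379 × 0.934 = 8760
60–79: 12839 × 0.947 = 12159
80+: 5587 × 0.918 + 8407 × 0.345 = 5129 + 2900 = 8029
Net migration: 0–19 + 140 → 5251; 40–59 + 230 → 8990
Population now: 0–19=5251, 20–39=5284, 40–59=8990, 60–79=12159, 80+=8029
Total after period 2: 5251 + 5284 + 8990 + 12159 + 8029 = 39713

39713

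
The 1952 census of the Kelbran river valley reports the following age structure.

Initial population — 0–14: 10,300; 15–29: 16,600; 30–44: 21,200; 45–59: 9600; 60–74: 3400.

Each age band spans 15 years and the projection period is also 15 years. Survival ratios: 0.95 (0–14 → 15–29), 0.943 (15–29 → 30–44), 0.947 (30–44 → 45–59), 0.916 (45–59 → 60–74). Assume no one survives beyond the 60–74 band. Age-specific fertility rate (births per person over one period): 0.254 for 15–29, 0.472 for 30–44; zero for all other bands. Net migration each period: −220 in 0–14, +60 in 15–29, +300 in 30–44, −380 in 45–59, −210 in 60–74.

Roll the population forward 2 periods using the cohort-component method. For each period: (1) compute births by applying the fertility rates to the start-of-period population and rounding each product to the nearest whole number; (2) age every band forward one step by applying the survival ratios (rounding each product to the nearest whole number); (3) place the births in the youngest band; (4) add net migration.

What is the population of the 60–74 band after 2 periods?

After projecting period 1:
Births: 16600 × 0.254 = 4216 ; 21200 × 0.472 = 10006 — total 14222
15–29: 10300 × 0.95 = 9785
30–44: 16600 × 0.943 = 15654
45–59: 21200 × 0.947 = 20076
60–74: 9600 × 0.916 = 8794
Net migration: 0–14 − 220 → 14002; 15–29 + 60 → 9845; 30–44 + 300 → 15954; 45–59 − 380 → 19696; 60–74 − 210 → 8584
Giving 14002 / 9845 / 15954 / 19696 / 8584.
After projecting period 2:
Births: 9845 × 0.254 = 2501 ; 15954 × 0.472 = 7530 — total 10031
15–29: 14002 × 0.95 = 13302
30–44: 9845 × 0.943 = 9284
45–59: 15954 × 0.947 = 15108
60–74: 19696 × 0.916 = 18042
Net migration: 0–14 − 220 → 9811; 15–29 + 60 → 13362; 30–44 + 300 → 9584; 45–59 − 380 → 14728; 60–74 − 210 → 17832
Giving 9811 / 13362 / 9584 / 14728 / 17832.

17832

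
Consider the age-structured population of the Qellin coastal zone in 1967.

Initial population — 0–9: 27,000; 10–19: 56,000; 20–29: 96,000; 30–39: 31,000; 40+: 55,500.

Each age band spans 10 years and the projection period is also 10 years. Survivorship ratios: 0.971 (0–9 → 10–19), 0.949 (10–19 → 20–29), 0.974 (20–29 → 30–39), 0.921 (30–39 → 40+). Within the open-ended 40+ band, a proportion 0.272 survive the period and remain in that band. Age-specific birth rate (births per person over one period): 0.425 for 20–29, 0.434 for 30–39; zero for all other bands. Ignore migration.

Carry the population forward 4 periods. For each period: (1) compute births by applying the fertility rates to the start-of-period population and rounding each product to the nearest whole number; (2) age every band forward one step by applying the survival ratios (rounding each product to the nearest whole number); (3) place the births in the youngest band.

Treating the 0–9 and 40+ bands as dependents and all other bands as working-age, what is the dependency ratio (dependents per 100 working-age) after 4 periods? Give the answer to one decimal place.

53.5

[period 1]
Births: 96000 * 0.425 = 40800, 31000 * 0.434 = 13454 ⇒ total 54254
10–19: 27000 * 0.971 = 26217
20–29: 56000 * 0.949 = 53144
30–39: 96000 * 0.974 = 93504
40+: 31000 * 0.921 + 55500 * 0.272 = 28551 + 15096 = 43647
Population now: 0–9=54254, 10–19=26217, 20–29=53144, 30–39=93504, 40+=43647
[period 2]
Births: 53144 * 0.425 = 22586, 93504 * 0.434 = 40581 ⇒ total 63167
10–19: 54254 * 0.971 = 52681
20–29: 26217 * 0.949 = 24880
30–39: 53144 * 0.974 = 51762
40+: 93504 * 0.921 + 43647 * 0.272 = 86117 + 11872 = 97989
Population now: 0–9=63167, 10–19=52681, 20–29=24880, 30–39=51762, 40+=97989
[period 3]
Births: 24880 * 0.425 = 10574, 51762 * 0.434 = 22465 ⇒ total 33039
10–19: 63167 * 0.971 = 61335
20–29: 52681 * 0.949 = 49994
30–39: 24880 * 0.974 = 24233
40+: 51762 * 0.921 + 97989 * 0.272 = 47673 + 26653 = 74326
Population now: 0–9=33039, 10–19=61335, 20–29=49994, 30–39=24233, 40+=74326
[period 4]
Births: 49994 * 0.425 = 21247, 24233 * 0.434 = 10517 ⇒ total 31764
10–19: 33039 * 0.971 = 32081
20–29: 61335 * 0.949 = 58207
30–39: 49994 * 0.974 = 48694
40+: 24233 * 0.921 + 74326 * 0.272 = 22319 + 20217 = 42536
Population now: 0–9=31764, 10–19=32081, 20–29=58207, 30–39=48694, 40+=42536
Dependents (band 0–9 + band 40+) = 31764 + 42536 = 74300; working-age = 138982; ratio = 74300/138982 × 100 = 53.5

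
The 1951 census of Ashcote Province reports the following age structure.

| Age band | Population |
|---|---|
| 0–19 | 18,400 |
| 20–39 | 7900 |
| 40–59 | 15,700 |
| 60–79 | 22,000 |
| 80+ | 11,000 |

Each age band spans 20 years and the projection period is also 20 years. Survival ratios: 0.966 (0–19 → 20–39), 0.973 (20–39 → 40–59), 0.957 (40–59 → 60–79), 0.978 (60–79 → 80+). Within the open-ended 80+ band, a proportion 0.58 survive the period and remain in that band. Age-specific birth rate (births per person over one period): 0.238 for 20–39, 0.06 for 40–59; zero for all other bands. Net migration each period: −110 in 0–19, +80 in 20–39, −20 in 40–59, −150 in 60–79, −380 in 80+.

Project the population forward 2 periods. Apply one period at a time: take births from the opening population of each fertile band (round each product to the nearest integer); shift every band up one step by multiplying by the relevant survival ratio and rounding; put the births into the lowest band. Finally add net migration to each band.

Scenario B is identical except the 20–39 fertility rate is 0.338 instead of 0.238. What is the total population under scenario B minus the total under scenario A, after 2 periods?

Let band 1 be 0–19 through band 5 = 80+.
[period 1]
Births: 7900 × 0.238 = 1880  |  15700 × 0.06 = 942 → total 2822
Band 2: 18400 × 0.966 = 17774
Band 3: 7900 × 0.973 = 7687
Band 4: 15700 × 0.957 = 15025
Band 5: 22000 × 0.978 + 11000 × 0.58 = 21516 + 6380 = 27896
Net migration: Band 1 − 110 → 2712; Band 2 + 80 → 17854; Band 3 − 20 → 7667; Band 4 − 150 → 14875; Band 5 − 380 → 27516
→ [2712, 17854, 7667, 14875, 27516]
[period 2]
Births: 17854 × 0.238 = 4249  |  7667 × 0.06 = 460 → total 4709
Band 2: 2712 × 0.966 = 2620
Band 3: 17854 × 0.973 = 17372
Band 4: 7667 × 0.957 = 7337
Band 5: 14875 × 0.978 + 27516 × 0.58 = 14548 + 15959 = 30507
Net migration: Band 1 − 110 → 4599; Band 2 + 80 → 2700; Band 3 − 20 → 17352; Band 4 − 150 → 7187; Band 5 − 380 → 30127
→ [4599, 2700, 17352, 7187, 30127]
Scenario A total after 2 periods: 61965
Scenario B projection —
[period 1]
Births: 7900 × 0.338 = 2670  |  15700 × 0.06 = 942 → total 3612
Band 2: 18400 × 0.966 = 17774
Band 3: 7900 × 0.973 = 7687
Band 4: 15700 × 0.957 = 15025
Band 5: 22000 × 0.978 + 11000 × 0.58 = 21516 + 6380 = 27896
Net migration: Band 1 − 110 → 3502; Band 2 + 80 → 17854; Band 3 − 20 → 7667; Band 4 − 150 → 14875; Band 5 − 380 → 27516
→ [3502, 17854, 7667, 14875, 27516]
[period 2]
Births: 17854 × 0.338 = 6035  |  7667 × 0.06 = 460 → total 6495
Band 2: 3502 × 0.966 = 3383
Band 3: 17854 × 0.973 = 17372
Band 4: 7667 × 0.957 = 7337
Band 5: 14875 × 0.978 + 27516 × 0.58 = 14548 + 15959 = 30507
Net migration: Band 1 − 110 → 6385; Band 2 + 80 → 3463; Band 3 − 20 → 17352; Band 4 − 150 → 7187; Band 5 − 380 → 30127
→ [6385, 3463, 17352, 7187, 30127]
Scenario B total after 2 periods: 64514
Difference B − A = 64514 − 61965 = 2549

2549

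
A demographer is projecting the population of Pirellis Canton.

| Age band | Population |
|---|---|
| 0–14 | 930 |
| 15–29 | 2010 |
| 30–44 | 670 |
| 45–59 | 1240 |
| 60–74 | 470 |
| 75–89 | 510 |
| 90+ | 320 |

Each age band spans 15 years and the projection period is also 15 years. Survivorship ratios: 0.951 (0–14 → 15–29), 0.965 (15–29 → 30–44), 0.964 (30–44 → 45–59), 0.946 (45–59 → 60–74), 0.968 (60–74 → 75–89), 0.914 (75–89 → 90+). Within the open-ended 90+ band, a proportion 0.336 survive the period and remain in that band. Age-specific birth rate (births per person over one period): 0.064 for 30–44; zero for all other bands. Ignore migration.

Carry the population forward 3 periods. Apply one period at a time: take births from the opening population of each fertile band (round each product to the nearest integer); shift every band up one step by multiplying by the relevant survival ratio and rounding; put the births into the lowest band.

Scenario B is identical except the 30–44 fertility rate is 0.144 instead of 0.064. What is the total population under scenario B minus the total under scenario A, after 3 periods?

Call the groups 1 to 7, youngest first.
Period 1.
Births: 670 × 0.064 = 43
Group 2: 930 × 0.951 = 884
Group 3: 2010 × 0.965 = 1940
Group 4: 670 × 0.964 = 646
Group 5: 1240 × 0.946 = 1173
Group 6: 470 × 0.968 = 455
Group 7: 510 × 0.914 + 320 × 0.336 = 466 + 108 = 574
Population now: 0–14=43, 15–29=884, 30–44=1940, 45–59=646, 60–74=1173, 75–89=455, 90+=574
Period 2.
Births: 1940 × 0.064 = 124
Group 2: 43 × 0.951 = 41
Group 3: 884 × 0.965 = 853
Group 4: 1940 × 0.964 = 1870
Group 5: 646 × 0.946 = 611
Group 6: 1173 × 0.968 = 1135
Group 7: 455 × 0.914 + 574 × 0.336 = 416 + 193 = 609
Population now: 0–14=124, 15–29=41, 30–44=853, 45–59=1870, 60–74=611, 75–89=1135, 90+=609
Period 3.
Births: 853 × 0.064 = 55
Group 2: 124 × 0.951 = 118
Group 3: 41 × 0.965 = 40
Group 4: 853 × 0.964 = 822
Group 5: 1870 × 0.946 = 1769
Group 6: 611 × 0.968 = 591
Group 7: 1135 × 0.914 + 609 × 0.336 = 1037 + 205 = 1242
Population now: 0–14=55, 15–29=118, 30–44=40, 45–59=822, 60–74=1769, 75–89=591, 90+=1242
Scenario A total after 3 periods: 4637
Scenario B projection —
Period 1.
Births: 670 × 0.144 = 96
Group 2: 930 × 0.951 = 884
Group 3: 2010 × 0.965 = 1940
Group 4: 670 × 0.964 = 646
Group 5: 1240 × 0.946 = 1173
Group 6: 470 × 0.968 = 455
Group 7: 510 × 0.914 + 320 × 0.336 = 466 + 108 = 574
Population now: 0–14=96, 15–29=884, 30–44=1940, 45–59=646, 60–74=1173, 75–89=455, 90+=574
Period 2.
Births: 1940 × 0.144 = 279
Group 2: 96 × 0.951 = 91
Group 3: 884 × 0.965 = 853
Group 4: 1940 × 0.964 = 1870
Group 5: 646 × 0.946 = 611
Group 6: 1173 × 0.968 = 1135
Group 7: 455 × 0.914 + 574 × 0.336 = 416 + 193 = 609
Population now: 0–14=279, 15–29=91, 30–44=853, 45–59=1870, 60–74=611, 75–89=1135, 90+=609
Period 3.
Births: 853 × 0.144 = 123
Group 2: 279 × 0.951 = 265
Group 3: 91 × 0.965 = 88
Group 4: 853 × 0.964 = 822
Group 5: 1870 × 0.946 = 1769
Group 6: 611 × 0.968 = 591
Group 7: 1135 × 0.914 + 609 × 0.336 = 1037 + 205 = 1242
Population now: 0–14=123, 15–29=265, 30–44=88, 45–59=822, 60–74=1769, 75–89=591, 90+=1242
Scenario B total after 3 periods: 4900
Difference B − A = 4900 − 4637 = 263

263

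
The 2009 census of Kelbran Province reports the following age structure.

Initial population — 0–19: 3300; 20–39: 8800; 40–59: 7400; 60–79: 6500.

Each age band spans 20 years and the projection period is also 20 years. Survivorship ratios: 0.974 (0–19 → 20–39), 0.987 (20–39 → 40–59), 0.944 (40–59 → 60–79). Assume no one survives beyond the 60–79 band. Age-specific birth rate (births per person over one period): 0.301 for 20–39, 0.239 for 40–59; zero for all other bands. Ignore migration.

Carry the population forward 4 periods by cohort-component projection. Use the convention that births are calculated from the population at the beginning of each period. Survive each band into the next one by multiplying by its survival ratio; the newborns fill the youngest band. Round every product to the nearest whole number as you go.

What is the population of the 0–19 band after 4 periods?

1907

Call the groups 1 to 4, youngest first.
After projecting period 1:
Births: 8800 × 0.301 = 2649  |  7400 × 0.239 = 1769 → 4418
Group 2: 3300 × 0.974 = 3214
Group 3: 8800 × 0.987 = 8686
Group 4: 7400 × 0.944 = 6986
Giving 4418 / 3214 / 8686 / 6986.
After projecting period 2:
Births: 3214 × 0.301 = 967  |  8686 × 0.239 = 2076 → 3043
Group 2: 4418 × 0.974 = 4303
Group 3: 3214 × 0.987 = 3172
Group 4: 8686 × 0.944 = 8200
Giving 3043 / 4303 / 3172 / 8200.
After projecting period 3:
Births: 4303 × 0.301 = 1295  |  3172 × 0.239 = 758 → 2053
Group 2: 3043 × 0.974 = 2964
Group 3: 4303 × 0.987 = 4247
Group 4: 3172 × 0.944 = 2994
Giving 2053 / 2964 / 4247 / 2994.
After projecting period 4:
Births: 2964 × 0.301 = 892  |  4247 × 0.239 = 1015 → 1907
Group 2: 2053 × 0.974 = 2000
Group 3: 2964 × 0.987 = 2925
Group 4: 4247 × 0.944 = 4009
Giving 1907 / 2000 / 2925 / 4009.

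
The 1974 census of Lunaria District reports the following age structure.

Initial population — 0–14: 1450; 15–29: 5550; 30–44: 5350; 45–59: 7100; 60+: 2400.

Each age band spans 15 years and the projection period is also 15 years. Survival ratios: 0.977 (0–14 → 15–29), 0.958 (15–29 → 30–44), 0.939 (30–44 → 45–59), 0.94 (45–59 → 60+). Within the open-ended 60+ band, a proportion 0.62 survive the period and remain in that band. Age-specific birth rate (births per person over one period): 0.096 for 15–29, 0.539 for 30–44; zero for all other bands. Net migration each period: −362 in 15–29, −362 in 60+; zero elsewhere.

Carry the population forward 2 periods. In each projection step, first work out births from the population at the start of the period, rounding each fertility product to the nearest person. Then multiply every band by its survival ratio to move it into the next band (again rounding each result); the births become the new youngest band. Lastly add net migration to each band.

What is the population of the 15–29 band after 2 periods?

Call the bands 1 to 5, youngest first.
Period 1:
Births: 5550 × 0.096 = 533, 5350 × 0.539 = 2884 ⇒ total 3417
Band 2: 1450 × 0.977 = 1417
Band 3: 5550 × 0.958 = 5317
Band 4: 5350 × 0.939 = 5024
Band 5: 7100 × 0.94 + 2400 × 0.62 = 6674 + 1488 = 8162
Net migration: Band 2 − 362 → 1055; Band 5 − 362 → 7800
Population now: 0–14=3417, 15–29=1055, 30–44=5317, 45–59=5024, 60+=7800
Period 2:
Births: 1055 × 0.096 = 101, 5317 × 0.539 = 2866 ⇒ total 2967
Band 2: 3417 × 0.977 = 3338
Band 3: 1055 × 0.958 = 1011
Band 4: 5317 × 0.939 = 4993
Band 5: 5024 × 0.94 + 7800 × 0.62 = 4723 + 4836 = 9559
Net migration: Band 2 − 362 → 2976; Band 5 − 362 → 9197
Population now: 0–14=2967, 15–29=2976, 30–44=1011, 45–59=4993, 60+=9197

2976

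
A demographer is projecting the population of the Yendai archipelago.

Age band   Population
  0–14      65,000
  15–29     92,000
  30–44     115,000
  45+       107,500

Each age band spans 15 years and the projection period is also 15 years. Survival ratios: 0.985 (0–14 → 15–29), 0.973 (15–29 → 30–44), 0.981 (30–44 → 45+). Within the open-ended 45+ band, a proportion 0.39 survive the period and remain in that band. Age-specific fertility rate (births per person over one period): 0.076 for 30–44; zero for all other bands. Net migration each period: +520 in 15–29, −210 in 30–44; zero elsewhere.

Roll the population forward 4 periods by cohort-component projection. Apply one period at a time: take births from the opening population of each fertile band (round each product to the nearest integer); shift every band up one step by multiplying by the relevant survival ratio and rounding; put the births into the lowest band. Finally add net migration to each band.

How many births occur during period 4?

— Period 1 —
Births: 115000 × 0.076 = 8740
15–29: 65000 × 0.985 = 64025
30–44: 92000 × 0.973 = 89516
45+: 115000 × 0.981 + 107500 × 0.39 = 112815 + 41925 = 154740
Net migration: 15–29 + 520 → 64545; 30–44 − 210 → 89306
→ [8740, 64545, 89306, 154740]
— Period 2 —
Births: 89306 × 0.076 = 6787
15–29: 8740 × 0.985 = 8609
30–44: 64545 × 0.973 = 62802
45+: 89306 × 0.981 + 154740 × 0.39 = 87609 + 60349 = 147958
Net migration: 15–29 + 520 → 9129; 30–44 − 210 → 62592
→ [6787, 9129, 62592, 147958]
— Period 3 —
Births: 62592 × 0.076 = 4757
15–29: 6787 × 0.985 = 6685
30–44: 9129 × 0.973 = 8883
45+: 62592 × 0.981 + 147958 × 0.39 = 61403 + 57704 = 119107
Net migration: 15–29 + 520 → 7205; 30–44 − 210 → 8673
→ [4757, 7205, 8673, 119107]
— Period 4 —
Births: 8673 × 0.076 = 659
15–29: 4757 × 0.985 = 4686
30–44: 7205 × 0.973 = 7010
45+: 8673 × 0.981 + 119107 × 0.39 = 8508 + 46452 = 54960
Net migration: 15–29 + 520 → 5206; 30–44 − 210 → 6800
→ [659, 5206, 6800, 54960]

659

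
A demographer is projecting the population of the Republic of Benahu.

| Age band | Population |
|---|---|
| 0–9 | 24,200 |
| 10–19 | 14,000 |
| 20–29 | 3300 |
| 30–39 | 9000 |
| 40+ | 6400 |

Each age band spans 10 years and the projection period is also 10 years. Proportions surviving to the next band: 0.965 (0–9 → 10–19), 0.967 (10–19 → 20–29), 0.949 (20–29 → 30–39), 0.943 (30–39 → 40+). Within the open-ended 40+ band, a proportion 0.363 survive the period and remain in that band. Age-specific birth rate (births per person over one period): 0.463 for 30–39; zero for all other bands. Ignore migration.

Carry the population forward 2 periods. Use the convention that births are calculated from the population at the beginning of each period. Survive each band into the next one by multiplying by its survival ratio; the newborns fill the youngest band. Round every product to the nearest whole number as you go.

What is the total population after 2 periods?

Numbering the bands 1..5 from youngest to oldest:
Period 1:
Births: 9000 × 0.463 = 4167
Band 2: 24200 × 0.965 = 23353
Band 3: 14000 × 0.967 = 13538
Band 4: 3300 × 0.949 = 3132
Band 5: 9000 × 0.943 + 6400 × 0.363 = 8487 + 2323 = 10810
Giving 4167 / 23353 / 13538 / 3132 / 10810.
Period 2:
Births: 3132 × 0.463 = 1450
Band 2: 4167 × 0.965 = 4021
Band 3: 23353 × 0.967 = 22582
Band 4: 13538 × 0.949 = 12848
Band 5: 3132 × 0.943 + 10810 × 0.363 = 2953 + 3924 = 6877
Giving 1450 / 4021 / 22582 / 12848 / 6877.
Total after period 2: 1450 + 4021 + 22582 + 12848 + 6877 = 47778

47778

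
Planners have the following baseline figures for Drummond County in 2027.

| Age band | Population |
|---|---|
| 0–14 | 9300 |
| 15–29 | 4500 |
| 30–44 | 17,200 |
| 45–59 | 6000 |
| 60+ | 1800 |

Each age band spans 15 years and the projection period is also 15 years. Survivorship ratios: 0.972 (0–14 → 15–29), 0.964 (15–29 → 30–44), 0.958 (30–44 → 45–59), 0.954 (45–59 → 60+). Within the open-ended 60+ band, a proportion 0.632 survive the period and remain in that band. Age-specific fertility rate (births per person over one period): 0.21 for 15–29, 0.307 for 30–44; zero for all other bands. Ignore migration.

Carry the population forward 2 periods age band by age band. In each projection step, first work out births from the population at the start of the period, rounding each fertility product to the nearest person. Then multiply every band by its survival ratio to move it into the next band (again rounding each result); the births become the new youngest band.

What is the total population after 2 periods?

42209

Period 1:
Births: 4500 * 0.21 = 945  |  17200 * 0.307 = 5280 ⇒ total 6225
15–29: 9300 * 0.972 = 9040
30–44: 4500 * 0.964 = 4338
45–59: 17200 * 0.958 = 16478
60+: 6000 * 0.954 + 1800 * 0.632 = 5724 + 1138 = 6862
→ [6225, 9040, 4338, 16478, 6862]
Period 2:
Births: 9040 * 0.21 = 1898  |  4338 * 0.307 = 1332 ⇒ total 3230
15–29: 6225 * 0.972 = 6051
30–44: 9040 * 0.964 = 8715
45–59: 4338 * 0.958 = 4156
60+: 16478 * 0.954 + 6862 * 0.632 = 15720 + 4337 = 20057
→ [3230, 6051, 8715, 4156, 20057]
Total after period 2: 3230 + 6051 + 8715 + 4156 + 20057 = 42209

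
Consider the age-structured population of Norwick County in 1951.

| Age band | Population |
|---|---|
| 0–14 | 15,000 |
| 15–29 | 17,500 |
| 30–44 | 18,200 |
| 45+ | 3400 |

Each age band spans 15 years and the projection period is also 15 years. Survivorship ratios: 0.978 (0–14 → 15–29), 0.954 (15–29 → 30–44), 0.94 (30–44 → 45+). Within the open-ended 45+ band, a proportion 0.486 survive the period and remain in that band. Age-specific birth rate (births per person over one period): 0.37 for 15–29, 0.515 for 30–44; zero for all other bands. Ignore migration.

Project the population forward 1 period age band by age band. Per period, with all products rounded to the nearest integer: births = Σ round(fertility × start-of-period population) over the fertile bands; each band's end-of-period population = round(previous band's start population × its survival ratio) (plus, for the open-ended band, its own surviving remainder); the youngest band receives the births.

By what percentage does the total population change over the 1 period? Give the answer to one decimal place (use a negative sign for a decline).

21.9

Call the bands 1 to 4, youngest first.
Period 1:
Births: 17500 * 0.37 = 6475, 18200 * 0.515 = 9373 → 15848
Band 2: 15000 * 0.978 = 14670
Band 3: 17500 * 0.954 = 16695
Band 4: 18200 * 0.94 + 3400 * 0.486 = 17108 + 1652 = 18760
→ [15848, 14670, 16695, 18760]
Total: 54100 → 65973; change = 11873; percentage change = 21.9%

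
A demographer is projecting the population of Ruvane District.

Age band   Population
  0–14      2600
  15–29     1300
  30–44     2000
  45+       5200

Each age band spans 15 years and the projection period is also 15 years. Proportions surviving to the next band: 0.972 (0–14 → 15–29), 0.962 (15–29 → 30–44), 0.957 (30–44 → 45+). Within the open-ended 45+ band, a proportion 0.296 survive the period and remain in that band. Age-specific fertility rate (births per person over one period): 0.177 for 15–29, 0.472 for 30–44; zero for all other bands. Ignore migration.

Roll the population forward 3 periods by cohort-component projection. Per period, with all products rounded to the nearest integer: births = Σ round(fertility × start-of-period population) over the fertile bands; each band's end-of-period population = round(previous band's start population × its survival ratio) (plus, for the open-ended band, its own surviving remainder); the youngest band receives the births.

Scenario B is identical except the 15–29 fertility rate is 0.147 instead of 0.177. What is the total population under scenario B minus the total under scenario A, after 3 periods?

— Period 1 —
Births: 1300 * 0.177 = 230, 2000 * 0.472 = 944 → 1174
15–29: 2600 * 0.972 = 2527
30–44: 1300 * 0.962 = 1251
45+: 2000 * 0.957 + 5200 * 0.296 = 1914 + 1539 = 3453
Population now: 0–14=1174, 15–29=2527, 30–44=1251, 45+=3453
— Period 2 —
Births: 2527 * 0.177 = 447, 1251 * 0.472 = 590 → 1037
15–29: 1174 * 0.972 = 1141
30–44: 2527 * 0.962 = 2431
45+: 1251 * 0.957 + 3453 * 0.296 = 1197 + 1022 = 2219
Population now: 0–14=1037, 15–29=1141, 30–44=2431, 45+=2219
— Period 3 —
Births: 1141 * 0.177 = 202, 2431 * 0.472 = 1147 → 1349
15–29: 1037 * 0.972 = 1008
30–44: 1141 * 0.962 = 1098
45+: 2431 * 0.957 + 2219 * 0.296 = 2326 + 657 = 2983
Population now: 0–14=1349, 15–29=1008, 30–44=1098, 45+=2983
Scenario A total after 3 periods: 6438
Scenario B projection —
— Period 1 —
Births: 1300 * 0.147 = 191, 2000 * 0.472 = 944 → 1135
15–29: 2600 * 0.972 = 2527
30–44: 1300 * 0.962 = 1251
45+: 2000 * 0.957 + 5200 * 0.296 = 1914 + 1539 = 3453
Population now: 0–14=1135, 15–29=2527, 30–44=1251, 45+=3453
— Period 2 —
Births: 2527 * 0.147 = 371, 1251 * 0.472 = 590 → 961
15–29: 1135 * 0.972 = 1103
30–44: 2527 * 0.962 = 2431
45+: 1251 * 0.957 + 3453 * 0.296 = 1197 + 1022 = 2219
Population now: 0–14=961, 15–29=1103, 30–44=2431, 45+=2219
— Period 3 —
Births: 1103 * 0.147 = 162, 2431 * 0.472 = 1147 → 1309
15–29: 961 * 0.972 = 934
30–44: 1103 * 0.962 = 1061
45+: 2431 * 0.957 + 2219 * 0.296 = 2326 + 657 = 2983
Population now: 0–14=1309, 15–29=934, 30–44=1061, 45+=2983
Scenario B total after 3 periods: 6287
Difference B − A = 6287 − 6438 = -151

-151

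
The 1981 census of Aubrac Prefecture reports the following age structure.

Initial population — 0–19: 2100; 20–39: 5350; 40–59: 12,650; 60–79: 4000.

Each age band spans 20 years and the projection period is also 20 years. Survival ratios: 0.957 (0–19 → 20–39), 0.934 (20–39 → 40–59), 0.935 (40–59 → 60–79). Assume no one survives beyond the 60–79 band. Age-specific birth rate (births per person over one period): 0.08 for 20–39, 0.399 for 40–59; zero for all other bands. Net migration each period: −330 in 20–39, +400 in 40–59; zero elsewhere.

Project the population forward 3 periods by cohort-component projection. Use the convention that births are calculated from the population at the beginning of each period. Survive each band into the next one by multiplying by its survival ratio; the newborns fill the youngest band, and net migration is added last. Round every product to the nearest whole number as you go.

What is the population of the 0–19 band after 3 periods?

Period 1:
Births: 5350 × 0.08 = 428, 12650 × 0.399 = 5047 → total 5475
20–39: 2100 × 0.957 = 2010
40–59: 5350 × 0.934 = 4997
60–79: 12650 × 0.935 = 11828
Net migration: 20–39 − 330 → 1680; 40–59 + 400 → 5397
Population now: 0–19=5475, 20–39=1680, 40–59=5397, 60–79=11828
Period 2:
Births: 1680 × 0.08 = 134, 5397 × 0.399 = 2153 → total 2287
20–39: 5475 × 0.957 = 5240
40–59: 1680 × 0.934 = 1569
60–79: 5397 × 0.935 = 5046
Net migration: 20–39 − 330 → 4910; 40–59 + 400 → 1969
Population now: 0–19=2287, 20–39=4910, 40–59=1969, 60–79=5046
Period 3:
Births: 4910 × 0.08 = 393, 1969 × 0.399 = 786 → total 1179
20–39: 2287 × 0.957 = 2189
40–59: 4910 × 0.934 = 4586
60–79: 1969 × 0.935 = 1841
Net migration: 20–39 − 330 → 1859; 40–59 + 400 → 4986
Population now: 0–19=1179, 20–39=1859, 40–59=4986, 60–79=1841

1179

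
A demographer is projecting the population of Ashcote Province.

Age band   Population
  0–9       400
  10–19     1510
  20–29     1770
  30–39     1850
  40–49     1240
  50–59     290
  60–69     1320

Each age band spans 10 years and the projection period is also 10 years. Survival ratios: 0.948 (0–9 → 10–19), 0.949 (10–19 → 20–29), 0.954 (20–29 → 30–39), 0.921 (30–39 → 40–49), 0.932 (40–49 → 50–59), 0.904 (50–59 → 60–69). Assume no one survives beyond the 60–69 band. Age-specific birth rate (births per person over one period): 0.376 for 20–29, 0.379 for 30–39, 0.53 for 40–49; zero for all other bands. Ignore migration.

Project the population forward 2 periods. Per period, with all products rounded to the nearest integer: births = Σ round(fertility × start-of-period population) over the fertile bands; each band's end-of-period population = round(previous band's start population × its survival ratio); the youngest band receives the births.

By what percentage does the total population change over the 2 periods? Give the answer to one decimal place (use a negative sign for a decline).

Numbering the bands 1..7 from youngest to oldest:
Period 1.
Births: 1770 * 0.376 = 666 ; 1850 * 0.379 = 701 ; 1240 * 0.53 = 657 ⇒ total 2024
Band 2: 400 * 0.948 = 379
Band 3: 1510 * 0.949 = 1433
Band 4: 1770 * 0.954 = 1689
Band 5: 1850 * 0.921 = 1704
Band 6: 1240 * 0.932 = 1156
Band 7: 290 * 0.904 = 262
→ [2024, 379, 1433, 1689, 1704, 1156, 262]
Period 2.
Births: 1433 * 0.376 = 539 ; 1689 * 0.379 = 640 ; 1704 * 0.53 = 903 ⇒ total 2082
Band 2: 2024 * 0.948 = 1919
Band 3: 379 * 0.949 = 360
Band 4: 1433 * 0.954 = 1367
Band 5: 1689 * 0.921 = 1556
Band 6: 1704 * 0.932 = 1588
Band 7: 1156 * 0.904 = 1045
→ [2082, 1919, 360, 1367, 1556, 1588, 1045]
Total: 8380 → 9917; change = 1537; percentage change = 18.3%

18.3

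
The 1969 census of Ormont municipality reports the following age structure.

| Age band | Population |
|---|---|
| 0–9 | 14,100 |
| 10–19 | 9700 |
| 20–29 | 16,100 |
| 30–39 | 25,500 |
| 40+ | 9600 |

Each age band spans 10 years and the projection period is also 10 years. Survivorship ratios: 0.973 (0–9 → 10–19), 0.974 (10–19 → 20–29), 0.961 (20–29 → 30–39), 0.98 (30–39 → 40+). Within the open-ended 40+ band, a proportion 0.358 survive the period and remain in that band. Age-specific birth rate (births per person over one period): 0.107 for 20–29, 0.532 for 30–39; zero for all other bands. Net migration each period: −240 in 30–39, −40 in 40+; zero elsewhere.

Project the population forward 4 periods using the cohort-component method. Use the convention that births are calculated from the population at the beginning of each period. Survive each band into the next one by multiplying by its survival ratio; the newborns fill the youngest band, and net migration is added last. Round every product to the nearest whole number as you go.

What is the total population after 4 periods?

55149

After projecting period 1:
Births: 16100 * 0.107 = 1723, 25500 * 0.532 = 13566 → 15289
10–19: 14100 * 0.973 = 13719
20–29: 9700 * 0.974 = 9448
30–39: 16100 * 0.961 = 15472
40+: 25500 * 0.98 + 9600 * 0.358 = 24990 + 3437 = 28427
Net migration: 30–39 − 240 → 15232; 40+ − 40 → 28387
Giving 15289 / 13719 / 9448 / 15232 / 28387.
After projecting period 2:
Births: 9448 * 0.107 = 1011, 15232 * 0.532 = 8103 → 9114
10–19: 15289 * 0.973 = 14876
20–29: 13719 * 0.974 = 13362
30–39: 9448 * 0.961 = 9080
40+: 15232 * 0.98 + 28387 * 0.358 = 14927 + 10163 = 25090
Net migration: 30–39 − 240 → 8840; 40+ − 40 → 25050
Giving 9114 / 14876 / 13362 / 8840 / 25050.
After projecting period 3:
Births: 13362 * 0.107 = 1430, 8840 * 0.532 = 4703 → 6133
10–19: 9114 * 0.973 = 8868
20–29: 14876 * 0.974 = 14489
30–39: 13362 * 0.961 = 12841
40+: 8840 * 0.98 + 25050 * 0.358 = 8663 + 8968 = 17631
Net migration: 30–39 − 240 → 12601; 40+ − 40 → 17591
Giving 6133 / 8868 / 14489 / 12601 / 17591.
After projecting period 4:
Births: 14489 * 0.107 = 1550, 12601 * 0.532 = 6704 → 8254
10–19: 6133 * 0.973 = 5967
20–29: 8868 * 0.974 = 8637
30–39: 14489 * 0.961 = 13924
40+: 12601 * 0.98 + 17591 * 0.358 = 12349 + 6298 = 18647
Net migration: 30–39 − 240 → 13684; 40+ − 40 → 18607
Giving 8254 / 5967 / 8637 / 13684 / 18607.
Total after period 4: 8254 + 5967 + 8637 + 13684 + 18607 = 55149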